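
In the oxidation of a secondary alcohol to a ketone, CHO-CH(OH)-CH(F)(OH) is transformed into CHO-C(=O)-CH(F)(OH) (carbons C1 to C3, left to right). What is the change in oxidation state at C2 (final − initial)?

+2

Before: C2 has 2 bonds to C, 1 bond to H, 1 bond to O → oxidation state 0.
After: C2 has 2 bonds to C, 2 bonds to O → oxidation state +2.
Δ = +2 − (0) = +2, so this is an oxidation at C2.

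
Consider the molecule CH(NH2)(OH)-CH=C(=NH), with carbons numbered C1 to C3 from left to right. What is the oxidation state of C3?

Count +1 for every bond to an atom more electronegative than carbon and −1 for every bond to one less electronegative; C–C bonds are 0.
C3 has a double bond to C (2×0 = 0), a double bond to N (2×+1 = +2).
Oxidation state = 0 + 2 = +2.

+2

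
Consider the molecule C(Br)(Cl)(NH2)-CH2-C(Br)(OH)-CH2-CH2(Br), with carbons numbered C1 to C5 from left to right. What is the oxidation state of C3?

+2

Bonds to more-electronegative neighbours contribute +1 each, bonds to H or metals contribute −1 each, and C–C bonds contribute 0.
C3 has one bond to C (0), one bond to C (0), one bond to Br (+1), one bond to O (+1).
Oxidation state = 0 + 0 + 1 + 1 = +2.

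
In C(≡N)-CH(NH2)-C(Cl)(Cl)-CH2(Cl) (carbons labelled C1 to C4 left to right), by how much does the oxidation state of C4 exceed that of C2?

C4: 1C, 2H, 1Cl → 0 − 2 + 1 = -1
C2: 2C, 1H, 1N → 0 − 1 + 1 = 0
Difference: -1 − (0) = -1.

-1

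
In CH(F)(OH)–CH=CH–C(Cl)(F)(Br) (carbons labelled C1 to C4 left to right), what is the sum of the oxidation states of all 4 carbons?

Bonds to more-electronegative neighbours contribute +1 each, bonds to H or metals contribute −1 each, and C–C bonds contribute 0. Tallying each carbon:
C1: 1C, 1H, 1O, 1F → 0 − 1 + 1 + 1 = +1
C2: 3C, 1H → 0 − 1 = -1
C3: 3C, 1H → 0 − 1 = -1
C4: 1C, 1F, 1Cl, 1Br → 0 + 1 + 1 + 1 = +3
Sum = +1 − 1 − 1 + 3 = +2.

+2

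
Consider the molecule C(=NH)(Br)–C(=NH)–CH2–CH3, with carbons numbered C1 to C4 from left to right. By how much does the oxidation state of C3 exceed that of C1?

C3: 2C, 2H → 0 − 2 = -2
C1: 1C, 2N, 1Br → 0 + 2 + 1 = +3
Difference: -2 − (+3) = -5.

-5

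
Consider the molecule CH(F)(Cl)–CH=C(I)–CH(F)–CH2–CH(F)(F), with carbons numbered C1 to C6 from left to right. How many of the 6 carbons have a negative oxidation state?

2

Bonds to more-electronegative neighbours contribute +1 each, bonds to H or metals contribute −1 each, and C–C bonds contribute 0. Tallying each carbon:
C1: 1C, 1H, 1F, 1Cl → 0 − 1 + 1 + 1 = +1
C2: 3C, 1H → 0 − 1 = -1
C3: 3C, 1I → 0 + 1 = +1
C4: 2C, 1H, 1F → 0 − 1 + 1 = 0
C5: 2C, 2H → 0 − 2 = -2
C6: 1C, 1H, 2F → 0 − 1 + 2 = +1
2 carbons (C2, C5) meet the condition.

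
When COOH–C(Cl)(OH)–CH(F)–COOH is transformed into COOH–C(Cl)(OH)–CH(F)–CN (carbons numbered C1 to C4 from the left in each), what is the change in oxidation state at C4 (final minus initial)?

0

Before: C4 has 1 bond to C, 3 bonds to O → oxidation state +3.
After: C4 has 1 bond to C, 3 bonds to N → oxidation state +3.
Δ = +3 − (+3) = 0, so no net redox change at C4.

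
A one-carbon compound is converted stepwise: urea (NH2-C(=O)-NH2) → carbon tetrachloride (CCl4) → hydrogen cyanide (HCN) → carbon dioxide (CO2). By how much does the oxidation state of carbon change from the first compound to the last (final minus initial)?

Carbon oxidation states along the series — urea: +4, carbon tetrachloride: +4, hydrogen cyanide: +2, carbon dioxide: +4.
Net change = +4 − (+4) = 0.

0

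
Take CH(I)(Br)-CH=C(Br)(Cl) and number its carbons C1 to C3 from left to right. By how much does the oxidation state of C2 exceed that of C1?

C2: 3C, 1H → 0 − 1 = -1
C1: 1C, 1H, 1Br, 1I → 0 − 1 + 1 + 1 = +1
Difference: -1 − (+1) = -2.

-2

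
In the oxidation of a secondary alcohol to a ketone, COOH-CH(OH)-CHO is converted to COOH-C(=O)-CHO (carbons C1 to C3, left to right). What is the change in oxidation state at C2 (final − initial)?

+2

Before: C2 has 2 bonds to C, 1 bond to H, 1 bond to O → oxidation state 0.
After: C2 has 2 bonds to C, 2 bonds to O → oxidation state +2.
Δ = +2 − (0) = +2, so this is an oxidation at C2.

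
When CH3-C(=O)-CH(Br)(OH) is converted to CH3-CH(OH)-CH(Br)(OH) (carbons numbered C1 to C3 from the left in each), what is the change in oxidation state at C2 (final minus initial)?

Before: C2 has 2 bonds to C, 2 bonds to O → oxidation state +2.
After: C2 has 2 bonds to C, 1 bond to H, 1 bond to O → oxidation state 0.
Δ = 0 − (+2) = -2, so this is a reduction at C2.

-2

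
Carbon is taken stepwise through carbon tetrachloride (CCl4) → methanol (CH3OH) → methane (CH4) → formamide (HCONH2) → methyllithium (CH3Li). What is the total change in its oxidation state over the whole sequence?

Carbon oxidation states along the series — carbon tetrachloride: +4, methanol: -2, methane: -4, formamide: +2, methyllithium: -4.
Net change = -4 − (+4) = -8.

-8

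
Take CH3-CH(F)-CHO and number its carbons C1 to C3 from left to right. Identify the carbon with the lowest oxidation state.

Count +1 for every bond to an atom more electronegative than carbon and −1 for every bond to one less electronegative; C–C bonds are 0. Tallying each carbon:
C1: 1C, 3H → 0 − 3 = -3
C2: 2C, 1H, 1F → 0 − 1 + 1 = 0
C3: 1C, 1H, 2O → 0 − 1 + 2 = +1
The most reduced carbon is C1 at -3.

C1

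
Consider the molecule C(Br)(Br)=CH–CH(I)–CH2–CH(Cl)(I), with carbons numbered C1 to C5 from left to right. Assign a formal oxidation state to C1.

+2

Count +1 for every bond to an atom more electronegative than carbon and −1 for every bond to one less electronegative; C–C bonds are 0.
C1 has a double bond to C (2×0 = 0), one bond to Br (+1), one bond to Br (+1).
Oxidation state = 0 + 1 + 1 = +2.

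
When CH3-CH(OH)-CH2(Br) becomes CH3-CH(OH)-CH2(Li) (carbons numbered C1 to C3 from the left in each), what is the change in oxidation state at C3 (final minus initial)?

-2

Before: C3 has 1 bond to C, 2 bonds to H, 1 bond to Br → oxidation state -1.
After: C3 has 1 bond to C, 2 bonds to H, 1 bond to Li → oxidation state -3.
Δ = -3 − (-1) = -2, so this is a reduction at C3.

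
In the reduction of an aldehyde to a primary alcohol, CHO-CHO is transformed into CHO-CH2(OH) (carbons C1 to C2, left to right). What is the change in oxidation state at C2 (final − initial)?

Before: C2 has 1 bond to C, 1 bond to H, 2 bonds to O → oxidation state +1.
After: C2 has 1 bond to C, 2 bonds to H, 1 bond to O → oxidation state -1.
Δ = -1 − (+1) = -2, so this is a reduction at C2.

-2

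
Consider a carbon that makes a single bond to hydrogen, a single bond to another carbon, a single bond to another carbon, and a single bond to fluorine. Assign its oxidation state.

0

Count +1 for every bond to an atom more electronegative than carbon and −1 for every bond to one less electronegative; C–C bonds are 0.
The carbon has one bond to C (0), one bond to C (0), one bond to F (+1), one bond to H (-1).
Oxidation state = 0 + 0 + 1 − 1 = 0.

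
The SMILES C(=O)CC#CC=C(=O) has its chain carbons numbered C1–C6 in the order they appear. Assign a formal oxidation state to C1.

C1 has one bond to C (0), a double bond to O (2×+1 = +2), one bond to H (-1).
Oxidation state = 0 + 2 − 1 = +1.

+1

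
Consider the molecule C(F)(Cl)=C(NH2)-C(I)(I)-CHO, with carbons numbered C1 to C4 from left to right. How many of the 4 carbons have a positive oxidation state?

4

Bonds to more-electronegative neighbours contribute +1 each, bonds to H or metals contribute −1 each, and C–C bonds contribute 0. Tallying each carbon:
C1: 2C, 1F, 1Cl → 0 + 1 + 1 = +2
C2: 3C, 1N → 0 + 1 = +1
C3: 2C, 2I → 0 + 2 = +2
C4: 1C, 1H, 2O → 0 − 1 + 2 = +1
4 carbons (C1, C2, C3, C4) meet the condition.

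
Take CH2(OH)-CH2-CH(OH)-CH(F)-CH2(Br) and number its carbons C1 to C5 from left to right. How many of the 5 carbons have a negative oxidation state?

Bonds to more-electronegative neighbours contribute +1 each, bonds to H or metals contribute −1 each, and C–C bonds contribute 0. Tallying each carbon:
C1: 1C, 2H, 1O → 0 − 2 + 1 = -1
C2: 2C, 2H → 0 − 2 = -2
C3: 2C, 1H, 1O → 0 − 1 + 1 = 0
C4: 2C, 1H, 1F → 0 − 1 + 1 = 0
C5: 1C, 2H, 1Br → 0 − 2 + 1 = -1
3 carbons (C1, C2, C5) meet the condition.

3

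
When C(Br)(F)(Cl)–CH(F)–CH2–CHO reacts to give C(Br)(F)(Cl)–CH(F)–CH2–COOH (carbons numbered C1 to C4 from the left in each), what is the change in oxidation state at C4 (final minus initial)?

Before: C4 has 1 bond to C, 1 bond to H, 2 bonds to O → oxidation state +1.
After: C4 has 1 bond to C, 3 bonds to O → oxidation state +3.
Δ = +3 − (+1) = +2, so this is an oxidation at C4.

+2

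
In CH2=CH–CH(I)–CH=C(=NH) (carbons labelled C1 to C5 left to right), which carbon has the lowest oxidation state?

C1

Tallying each carbon's bonds:
C1: 2C, 2H → 0 − 2 = -2
C2: 3C, 1H → 0 − 1 = -1
C3: 2C, 1H, 1I → 0 − 1 + 1 = 0
C4: 3C, 1H → 0 − 1 = -1
C5: 2C, 2N → 0 + 2 = +2
The most reduced carbon is C1 at -2.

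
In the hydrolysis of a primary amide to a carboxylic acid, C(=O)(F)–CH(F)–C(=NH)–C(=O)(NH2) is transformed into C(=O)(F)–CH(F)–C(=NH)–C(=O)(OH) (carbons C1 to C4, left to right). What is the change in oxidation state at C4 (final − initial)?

0

Before: C4 has 1 bond to C, 2 bonds to O, 1 bond to N → oxidation state +3.
After: C4 has 1 bond to C, 3 bonds to O → oxidation state +3.
Δ = +3 − (+3) = 0, so no net redox change at C4.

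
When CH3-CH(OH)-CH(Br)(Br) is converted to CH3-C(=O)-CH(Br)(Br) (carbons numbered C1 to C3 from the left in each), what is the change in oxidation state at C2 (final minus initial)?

Before: C2 has 2 bonds to C, 1 bond to H, 1 bond to O → oxidation state 0.
After: C2 has 2 bonds to C, 2 bonds to O → oxidation state +2.
Δ = +2 − (0) = +2, so this is an oxidation at C2.

+2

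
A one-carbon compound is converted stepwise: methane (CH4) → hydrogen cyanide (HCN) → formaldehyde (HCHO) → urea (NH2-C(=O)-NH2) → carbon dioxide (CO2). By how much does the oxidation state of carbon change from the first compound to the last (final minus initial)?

Carbon oxidation states along the series — methane: -4, hydrogen cyanide: +2, formaldehyde: 0, urea: +4, carbon dioxide: +4.
Net change = +4 − (-4) = +8.

+8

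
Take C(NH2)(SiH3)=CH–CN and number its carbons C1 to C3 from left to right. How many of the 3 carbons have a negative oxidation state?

1

Tallying each carbon's bonds:
C1: 2C, 1N, 1Si → 0 + 1 − 1 = 0
C2: 3C, 1H → 0 − 1 = -1
C3: 1C, 3N → 0 + 3 = +3
1 carbon (C2) meets the condition.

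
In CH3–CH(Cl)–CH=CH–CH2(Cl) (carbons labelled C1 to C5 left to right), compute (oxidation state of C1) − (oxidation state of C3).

C1: 1C, 3H → 0 − 3 = -3
C3: 3C, 1H → 0 − 1 = -1
Difference: -3 − (-1) = -2.

-2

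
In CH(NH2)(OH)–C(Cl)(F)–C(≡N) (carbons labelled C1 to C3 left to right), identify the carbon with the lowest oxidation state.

Tallying each carbon's bonds:
C1: 1C, 1H, 1O, 1N → 0 − 1 + 1 + 1 = +1
C2: 2C, 1F, 1Cl → 0 + 1 + 1 = +2
C3: 1C, 3N → 0 + 3 = +3
The most reduced carbon is C1 at +1.

C1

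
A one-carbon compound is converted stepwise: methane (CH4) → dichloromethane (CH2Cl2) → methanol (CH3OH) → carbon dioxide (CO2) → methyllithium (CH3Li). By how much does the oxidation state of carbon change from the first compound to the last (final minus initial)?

Carbon oxidation states along the series — methane: -4, dichloromethane: 0, methanol: -2, carbon dioxide: +4, methyllithium: -4.
Net change = -4 − (-4) = 0.

0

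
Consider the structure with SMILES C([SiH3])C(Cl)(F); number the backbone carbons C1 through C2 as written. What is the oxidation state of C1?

Count +1 for every bond to an atom more electronegative than carbon and −1 for every bond to one less electronegative; C–C bonds are 0.
C1 has one bond to C (0), one bond to H (-1), one bond to Si (-1), one bond to H (-1).
Oxidation state = 0 − 1 − 1 − 1 = -3.

-3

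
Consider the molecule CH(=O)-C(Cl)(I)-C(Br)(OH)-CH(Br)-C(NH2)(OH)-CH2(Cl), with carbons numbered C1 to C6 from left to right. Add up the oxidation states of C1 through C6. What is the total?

Tallying each carbon's bonds:
C1: 1C, 1H, 2O → 0 − 1 + 2 = +1
C2: 2C, 1Cl, 1I → 0 + 1 + 1 = +2
C3: 2C, 1O, 1Br → 0 + 1 + 1 = +2
C4: 2C, 1H, 1Br → 0 − 1 + 1 = 0
C5: 2C, 1O, 1N → 0 + 1 + 1 = +2
C6: 1C, 2H, 1Cl → 0 − 2 + 1 = -1
Sum = +1 + 2 + 2 + 0 + 2 − 1 = +6.

+6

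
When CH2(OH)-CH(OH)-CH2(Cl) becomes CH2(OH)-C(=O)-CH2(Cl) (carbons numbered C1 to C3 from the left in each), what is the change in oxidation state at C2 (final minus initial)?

+2

Before: C2 has 2 bonds to C, 1 bond to H, 1 bond to O → oxidation state 0.
After: C2 has 2 bonds to C, 2 bonds to O → oxidation state +2.
Δ = +2 − (0) = +2, so this is an oxidation at C2.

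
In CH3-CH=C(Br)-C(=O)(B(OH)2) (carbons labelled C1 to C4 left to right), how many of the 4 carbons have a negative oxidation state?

2

Assign +1 per bond to O/N/halogen, −1 per bond to H or an electropositive element, and 0 per bond to carbon. Tallying each carbon:
C1: 1C, 3H → 0 − 3 = -3
C2: 3C, 1H → 0 − 1 = -1
C3: 3C, 1Br → 0 + 1 = +1
C4: 1C, 2O, 1B → 0 + 2 − 1 = +1
2 carbons (C1, C2) meet the condition.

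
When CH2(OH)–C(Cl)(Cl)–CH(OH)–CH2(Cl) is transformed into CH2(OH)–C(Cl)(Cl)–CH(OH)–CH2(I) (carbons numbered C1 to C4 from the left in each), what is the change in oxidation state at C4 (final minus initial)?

Before: C4 has 1 bond to C, 2 bonds to H, 1 bond to Cl → oxidation state -1.
After: C4 has 1 bond to C, 2 bonds to H, 1 bond to I → oxidation state -1.
Δ = -1 − (-1) = 0, so no net redox change at C4.

0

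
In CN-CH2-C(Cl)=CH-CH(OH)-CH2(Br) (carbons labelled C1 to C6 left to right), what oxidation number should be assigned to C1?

+3

Each bond to a more electronegative atom (O, N, halogen) counts +1, each bond to a less electronegative atom (H, metal, B, Si) counts −1, and each C–C bond counts 0.
C1 has one bond to C (0), a triple bond to N (3×+1 = +3).
Oxidation state = 0 + 3 = +3.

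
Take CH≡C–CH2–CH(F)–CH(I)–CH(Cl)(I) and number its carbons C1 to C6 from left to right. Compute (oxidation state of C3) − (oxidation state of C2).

-2

C3: 2C, 2H → 0 − 2 = -2
C2: 4C → 0 = 0
Difference: -2 − (0) = -2.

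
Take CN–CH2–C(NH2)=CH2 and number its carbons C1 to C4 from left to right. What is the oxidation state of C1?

+3

Each bond to a more electronegative atom (O, N, halogen) counts +1, each bond to a less electronegative atom (H, metal, B, Si) counts −1, and each C–C bond counts 0.
C1 has one bond to C (0), a triple bond to N (3×+1 = +3).
Oxidation state = 0 + 3 = +3.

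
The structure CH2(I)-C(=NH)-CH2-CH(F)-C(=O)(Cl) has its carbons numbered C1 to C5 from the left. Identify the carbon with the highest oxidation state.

C5

Tallying each carbon's bonds:
C1: 1C, 2H, 1I → 0 − 2 + 1 = -1
C2: 2C, 2N → 0 + 2 = +2
C3: 2C, 2H → 0 − 2 = -2
C4: 2C, 1H, 1F → 0 − 1 + 1 = 0
C5: 1C, 2O, 1Cl → 0 + 2 + 1 = +3
The most oxidised carbon is C5 at +3.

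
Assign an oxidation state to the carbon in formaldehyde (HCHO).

0

The carbon has one bond to H (-1), one bond to H (-1), a double bond to O (2×+1 = +2).
Oxidation state = -1 − 1 + 2 = 0.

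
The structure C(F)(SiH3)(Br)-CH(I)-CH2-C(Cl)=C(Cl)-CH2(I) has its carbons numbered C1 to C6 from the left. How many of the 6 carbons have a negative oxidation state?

Tallying each carbon's bonds:
C1: 1C, 1F, 1Br, 1Si → 0 + 1 + 1 − 1 = +1
C2: 2C, 1H, 1I → 0 − 1 + 1 = 0
C3: 2C, 2H → 0 − 2 = -2
C4: 3C, 1Cl → 0 + 1 = +1
C5: 3C, 1Cl → 0 + 1 = +1
C6: 1C, 2H, 1I → 0 − 2 + 1 = -1
2 carbons (C3, C6) meet the condition.

2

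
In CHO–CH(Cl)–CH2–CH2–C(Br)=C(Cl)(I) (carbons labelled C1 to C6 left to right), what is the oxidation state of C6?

C6 has a double bond to C (2×0 = 0), one bond to Cl (+1), one bond to I (+1).
Oxidation state = 0 + 1 + 1 = +2.

+2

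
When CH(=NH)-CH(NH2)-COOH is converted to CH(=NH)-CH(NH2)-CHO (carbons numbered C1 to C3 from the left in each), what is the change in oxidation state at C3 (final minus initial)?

-2

Before: C3 has 1 bond to C, 3 bonds to O → oxidation state +3.
After: C3 has 1 bond to C, 1 bond to H, 2 bonds to O → oxidation state +1.
Δ = +1 − (+3) = -2, so this is a reduction at C3.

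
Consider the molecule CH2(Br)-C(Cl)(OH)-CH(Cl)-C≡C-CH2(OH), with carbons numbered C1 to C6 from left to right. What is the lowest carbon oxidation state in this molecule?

-1

Tallying each carbon's bonds:
C1: 1C, 2H, 1Br → 0 − 2 + 1 = -1
C2: 2C, 1O, 1Cl → 0 + 1 + 1 = +2
C3: 2C, 1H, 1Cl → 0 − 1 + 1 = 0
C4: 4C → 0 = 0
C5: 4C → 0 = 0
C6: 1C, 2H, 1O → 0 − 2 + 1 = -1
The lowest value is -1.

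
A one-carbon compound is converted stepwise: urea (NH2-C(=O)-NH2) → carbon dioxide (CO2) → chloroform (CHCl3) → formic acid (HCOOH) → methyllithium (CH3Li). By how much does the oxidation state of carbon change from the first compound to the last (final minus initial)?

Carbon oxidation states along the series — urea: +4, carbon dioxide: +4, chloroform: +2, formic acid: +2, methyllithium: -4.
Net change = -4 − (+4) = -8.

-8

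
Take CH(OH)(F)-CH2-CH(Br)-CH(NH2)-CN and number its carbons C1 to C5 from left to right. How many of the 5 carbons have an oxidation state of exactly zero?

Count +1 for every bond to an atom more electronegative than carbon and −1 for every bond to one less electronegative; C–C bonds are 0. Tallying each carbon:
C1: 1C, 1H, 1O, 1F → 0 − 1 + 1 + 1 = +1
C2: 2C, 2H → 0 − 2 = -2
C3: 2C, 1H, 1Br → 0 − 1 + 1 = 0
C4: 2C, 1H, 1N → 0 − 1 + 1 = 0
C5: 1C, 3N → 0 + 3 = +3
2 carbons (C3, C4) meet the condition.

2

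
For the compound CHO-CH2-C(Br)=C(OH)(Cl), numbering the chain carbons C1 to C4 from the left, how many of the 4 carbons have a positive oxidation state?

3

Tallying each carbon's bonds:
C1: 1C, 1H, 2O → 0 − 1 + 2 = +1
C2: 2C, 2H → 0 − 2 = -2
C3: 3C, 1Br → 0 + 1 = +1
C4: 2C, 1O, 1Cl → 0 + 1 + 1 = +2
3 carbons (C1, C3, C4) meet the condition.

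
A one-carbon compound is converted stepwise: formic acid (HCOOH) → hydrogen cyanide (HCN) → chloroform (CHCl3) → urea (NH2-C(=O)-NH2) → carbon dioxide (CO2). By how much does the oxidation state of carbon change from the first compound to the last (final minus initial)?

Carbon oxidation states along the series — formic acid: +2, hydrogen cyanide: +2, chloroform: +2, urea: +4, carbon dioxide: +4.
Net change = +4 − (+2) = +2.

+2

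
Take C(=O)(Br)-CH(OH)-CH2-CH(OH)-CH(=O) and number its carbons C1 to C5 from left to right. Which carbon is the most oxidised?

Bonds to more-electronegative neighbours contribute +1 each, bonds to H or metals contribute −1 each, and C–C bonds contribute 0. Tallying each carbon:
C1: 1C, 2O, 1Br → 0 + 2 + 1 = +3
C2: 2C, 1H, 1O → 0 − 1 + 1 = 0
C3: 2C, 2H → 0 − 2 = -2
C4: 2C, 1H, 1O → 0 − 1 + 1 = 0
C5: 1C, 1H, 2O → 0 − 1 + 2 = +1
The most oxidised carbon is C1 at +3.

C1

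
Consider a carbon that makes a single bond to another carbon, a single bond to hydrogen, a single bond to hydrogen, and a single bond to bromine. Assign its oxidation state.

-1

The carbon has one bond to C (0), one bond to H (-1), one bond to H (-1), one bond to Br (+1).
Oxidation state = 0 − 1 − 1 + 1 = -1.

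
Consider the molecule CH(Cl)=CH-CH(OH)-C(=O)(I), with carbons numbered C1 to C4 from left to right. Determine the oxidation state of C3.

Count +1 for every bond to an atom more electronegative than carbon and −1 for every bond to one less electronegative; C–C bonds are 0.
C3 has one bond to C (0), one bond to C (0), one bond to O (+1), one bond to H (-1).
Oxidation state = 0 + 0 + 1 − 1 = 0.

0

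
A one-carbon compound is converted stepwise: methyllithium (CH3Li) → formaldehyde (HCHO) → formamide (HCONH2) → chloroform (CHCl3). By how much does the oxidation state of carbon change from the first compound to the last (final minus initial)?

+6

Carbon oxidation states along the series — methyllithium: -4, formaldehyde: 0, formamide: +2, chloroform: +2.
Net change = +2 − (-4) = +6.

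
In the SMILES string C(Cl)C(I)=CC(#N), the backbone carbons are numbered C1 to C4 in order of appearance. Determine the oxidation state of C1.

C1 has one bond to C (0), one bond to H (-1), one bond to H (-1), one bond to Cl (+1).
Oxidation state = 0 − 1 − 1 + 1 = -1.

-1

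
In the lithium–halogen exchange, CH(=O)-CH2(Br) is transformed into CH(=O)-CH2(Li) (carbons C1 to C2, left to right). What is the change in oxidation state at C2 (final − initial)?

-2

Before: C2 has 1 bond to C, 2 bonds to H, 1 bond to Br → oxidation state -1.
After: C2 has 1 bond to C, 2 bonds to H, 1 bond to Li → oxidation state -3.
Δ = -3 − (-1) = -2, so this is a reduction at C2.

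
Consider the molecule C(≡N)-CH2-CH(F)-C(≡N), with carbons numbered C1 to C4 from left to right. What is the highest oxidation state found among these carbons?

+3

Tallying each carbon's bonds:
C1: 1C, 3N → 0 + 3 = +3
C2: 2C, 2H → 0 − 2 = -2
C3: 2C, 1H, 1F → 0 − 1 + 1 = 0
C4: 1C, 3N → 0 + 3 = +3
The highest value is +3.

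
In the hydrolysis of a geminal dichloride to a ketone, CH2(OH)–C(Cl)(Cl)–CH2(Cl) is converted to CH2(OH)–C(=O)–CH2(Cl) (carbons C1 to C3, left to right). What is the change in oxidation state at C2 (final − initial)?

0

Before: C2 has 2 bonds to C, 2 bonds to Cl → oxidation state +2.
After: C2 has 2 bonds to C, 2 bonds to O → oxidation state +2.
Δ = +2 − (+2) = 0, so no net redox change at C2.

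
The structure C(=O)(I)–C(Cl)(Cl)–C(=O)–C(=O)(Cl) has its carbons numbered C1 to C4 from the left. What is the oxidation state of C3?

+2

Each bond to a more electronegative atom (O, N, halogen) counts +1, each bond to a less electronegative atom (H, metal, B, Si) counts −1, and each C–C bond counts 0.
C3 has one bond to C (0), one bond to C (0), a double bond to O (2×+1 = +2).
Oxidation state = 0 + 0 + 2 = +2.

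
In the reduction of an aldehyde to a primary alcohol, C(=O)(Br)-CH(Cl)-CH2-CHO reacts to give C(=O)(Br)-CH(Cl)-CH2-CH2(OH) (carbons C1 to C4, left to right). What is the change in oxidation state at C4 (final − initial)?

Before: C4 has 1 bond to C, 1 bond to H, 2 bonds to O → oxidation state +1.
After: C4 has 1 bond to C, 2 bonds to H, 1 bond to O → oxidation state -1.
Δ = -1 − (+1) = -2, so this is a reduction at C4.

-2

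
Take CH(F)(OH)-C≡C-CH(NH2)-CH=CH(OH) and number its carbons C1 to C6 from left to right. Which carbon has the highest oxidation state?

C1

Bonds to more-electronegative neighbours contribute +1 each, bonds to H or metals contribute −1 each, and C–C bonds contribute 0. Tallying each carbon:
C1: 1C, 1H, 1O, 1F → 0 − 1 + 1 + 1 = +1
C2: 4C → 0 = 0
C3: 4C → 0 = 0
C4: 2C, 1H, 1N → 0 − 1 + 1 = 0
C5: 3C, 1H → 0 − 1 = -1
C6: 2C, 1H, 1O → 0 − 1 + 1 = 0
The most oxidised carbon is C1 at +1.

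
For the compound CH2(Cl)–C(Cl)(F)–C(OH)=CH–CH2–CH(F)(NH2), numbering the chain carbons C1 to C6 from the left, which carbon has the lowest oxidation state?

C5

Tallying each carbon's bonds:
C1: 1C, 2H, 1Cl → 0 − 2 + 1 = -1
C2: 2C, 1F, 1Cl → 0 + 1 + 1 = +2
C3: 3C, 1O → 0 + 1 = +1
C4: 3C, 1H → 0 − 1 = -1
C5: 2C, 2H → 0 − 2 = -2
C6: 1C, 1H, 1N, 1F → 0 − 1 + 1 + 1 = +1
The most reduced carbon is C5 at -2.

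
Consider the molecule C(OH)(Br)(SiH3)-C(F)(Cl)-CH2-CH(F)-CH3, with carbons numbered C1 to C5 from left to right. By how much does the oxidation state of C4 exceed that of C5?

C4: 2C, 1H, 1F → 0 − 1 + 1 = 0
C5: 1C, 3H → 0 − 3 = -3
Difference: 0 − (-3) = +3.

+3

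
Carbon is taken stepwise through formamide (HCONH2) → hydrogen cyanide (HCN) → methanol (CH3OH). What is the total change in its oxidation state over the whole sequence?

Carbon oxidation states along the series — formamide: +2, hydrogen cyanide: +2, methanol: -2.
Net change = -2 − (+2) = -4.

-4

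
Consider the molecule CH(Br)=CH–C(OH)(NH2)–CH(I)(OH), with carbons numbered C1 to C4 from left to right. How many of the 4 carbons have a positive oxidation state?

2

Tallying each carbon's bonds:
C1: 2C, 1H, 1Br → 0 − 1 + 1 = 0
C2: 3C, 1H → 0 − 1 = -1
C3: 2C, 1O, 1N → 0 + 1 + 1 = +2
C4: 1C, 1H, 1O, 1I → 0 − 1 + 1 + 1 = +1
2 carbons (C3, C4) meet the condition.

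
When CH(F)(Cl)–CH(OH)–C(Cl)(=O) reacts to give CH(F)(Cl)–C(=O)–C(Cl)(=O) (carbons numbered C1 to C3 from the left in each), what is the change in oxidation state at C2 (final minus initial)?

Before: C2 has 2 bonds to C, 1 bond to H, 1 bond to O → oxidation state 0.
After: C2 has 2 bonds to C, 2 bonds to O → oxidation state +2.
Δ = +2 − (0) = +2, so this is an oxidation at C2.

+2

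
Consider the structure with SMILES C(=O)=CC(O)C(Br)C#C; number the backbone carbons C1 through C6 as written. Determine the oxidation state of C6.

Count +1 for every bond to an atom more electronegative than carbon and −1 for every bond to one less electronegative; C–C bonds are 0.
C6 has a triple bond to C (3×0 = 0), one bond to H (-1).
Oxidation state = 0 − 1 = -1.

-1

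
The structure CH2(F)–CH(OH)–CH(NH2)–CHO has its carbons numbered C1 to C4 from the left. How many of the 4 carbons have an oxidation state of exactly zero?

Tallying each carbon's bonds:
C1: 1C, 2H, 1F → 0 − 2 + 1 = -1
C2: 2C, 1H, 1O → 0 − 1 + 1 = 0
C3: 2C, 1H, 1N → 0 − 1 + 1 = 0
C4: 1C, 1H, 2O → 0 − 1 + 2 = +1
2 carbons (C2, C3) meet the condition.

2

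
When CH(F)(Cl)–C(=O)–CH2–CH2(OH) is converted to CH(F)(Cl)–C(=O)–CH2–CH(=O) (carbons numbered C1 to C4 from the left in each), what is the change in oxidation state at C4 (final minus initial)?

+2

Before: C4 has 1 bond to C, 2 bonds to H, 1 bond to O → oxidation state -1.
After: C4 has 1 bond to C, 1 bond to H, 2 bonds to O → oxidation state +1.
Δ = +1 − (-1) = +2, so this is an oxidation at C4.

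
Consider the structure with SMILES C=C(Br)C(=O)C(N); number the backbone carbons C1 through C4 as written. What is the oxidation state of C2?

C2 has a double bond to C (2×0 = 0), one bond to C (0), one bond to Br (+1).
Oxidation state = 0 + 0 + 1 = +1.

+1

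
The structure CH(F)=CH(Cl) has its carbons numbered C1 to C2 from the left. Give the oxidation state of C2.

0

Count +1 for every bond to an atom more electronegative than carbon and −1 for every bond to one less electronegative; C–C bonds are 0.
C2 has a double bond to C (2×0 = 0), one bond to Cl (+1), one bond to H (-1).
Oxidation state = 0 + 1 − 1 = 0.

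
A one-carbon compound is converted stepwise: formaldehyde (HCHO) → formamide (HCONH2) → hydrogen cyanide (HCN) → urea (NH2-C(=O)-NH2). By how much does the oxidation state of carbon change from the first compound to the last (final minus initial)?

Carbon oxidation states along the series — formaldehyde: 0, formamide: +2, hydrogen cyanide: +2, urea: +4.
Net change = +4 − (0) = +4.

+4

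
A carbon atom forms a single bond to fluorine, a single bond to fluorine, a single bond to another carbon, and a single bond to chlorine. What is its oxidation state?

Assign +1 per bond to O/N/halogen, −1 per bond to H or an electropositive element, and 0 per bond to carbon.
The carbon has one bond to C (0), one bond to F (+1), one bond to F (+1), one bond to Cl (+1).
Oxidation state = 0 + 1 + 1 + 1 = +3.

+3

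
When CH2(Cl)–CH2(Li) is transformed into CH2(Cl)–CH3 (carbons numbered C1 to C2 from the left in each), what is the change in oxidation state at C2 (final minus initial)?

Before: C2 has 1 bond to C, 2 bonds to H, 1 bond to Li → oxidation state -3.
After: C2 has 1 bond to C, 3 bonds to H → oxidation state -3.
Δ = -3 − (-3) = 0, so no net redox change at C2.

0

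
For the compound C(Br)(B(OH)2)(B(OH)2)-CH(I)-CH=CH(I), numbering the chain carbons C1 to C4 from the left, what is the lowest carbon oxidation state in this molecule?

Tallying each carbon's bonds:
C1: 1C, 1Br, 2B → 0 + 1 − 2 = -1
C2: 2C, 1H, 1I → 0 − 1 + 1 = 0
C3: 3C, 1H → 0 − 1 = -1
C4: 2C, 1H, 1I → 0 − 1 + 1 = 0
The lowest value is -1.

-1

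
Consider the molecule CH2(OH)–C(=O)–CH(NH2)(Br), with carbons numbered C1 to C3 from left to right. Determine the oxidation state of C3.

Bonds to more-electronegative neighbours contribute +1 each, bonds to H or metals contribute −1 each, and C–C bonds contribute 0.
C3 has one bond to C (0), one bond to N (+1), one bond to Br (+1), one bond to H (-1).
Oxidation state = 0 + 1 + 1 − 1 = +1.

+1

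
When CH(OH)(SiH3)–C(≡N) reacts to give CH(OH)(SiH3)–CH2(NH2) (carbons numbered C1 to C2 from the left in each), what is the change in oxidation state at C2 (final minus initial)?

-4

Before: C2 has 1 bond to C, 3 bonds to N → oxidation state +3.
After: C2 has 1 bond to C, 2 bonds to H, 1 bond to N → oxidation state -1.
Δ = -1 − (+3) = -4, so this is a reduction at C2.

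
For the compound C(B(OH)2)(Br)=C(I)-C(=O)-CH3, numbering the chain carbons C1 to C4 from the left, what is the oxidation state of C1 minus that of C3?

C1: 2C, 1Br, 1B → 0 + 1 − 1 = 0
C3: 2C, 2O → 0 + 2 = +2
Difference: 0 − (+2) = -2.

-2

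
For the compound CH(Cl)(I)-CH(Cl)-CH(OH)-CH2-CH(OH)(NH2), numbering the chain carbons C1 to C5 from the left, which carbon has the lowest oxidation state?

C4

Assign +1 per bond to O/N/halogen, −1 per bond to H or an electropositive element, and 0 per bond to carbon. Tallying each carbon:
C1: 1C, 1H, 1Cl, 1I → 0 − 1 + 1 + 1 = +1
C2: 2C, 1H, 1Cl → 0 − 1 + 1 = 0
C3: 2C, 1H, 1O → 0 − 1 + 1 = 0
C4: 2C, 2H → 0 − 2 = -2
C5: 1C, 1H, 1O, 1N → 0 − 1 + 1 + 1 = +1
The most reduced carbon is C4 at -2.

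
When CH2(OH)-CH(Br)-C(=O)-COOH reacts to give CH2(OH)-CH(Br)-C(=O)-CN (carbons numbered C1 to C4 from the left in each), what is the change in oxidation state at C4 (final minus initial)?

Before: C4 has 1 bond to C, 3 bonds to O → oxidation state +3.
After: C4 has 1 bond to C, 3 bonds to N → oxidation state +3.
Δ = +3 − (+3) = 0, so no net redox change at C4.

0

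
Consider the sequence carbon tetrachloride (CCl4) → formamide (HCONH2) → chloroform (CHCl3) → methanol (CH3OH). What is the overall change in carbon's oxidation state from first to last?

-6

Carbon oxidation states along the series — carbon tetrachloride: +4, formamide: +2, chloroform: +2, methanol: -2.
Net change = -2 − (+4) = -6.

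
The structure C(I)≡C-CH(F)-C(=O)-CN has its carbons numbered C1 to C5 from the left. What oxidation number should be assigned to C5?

+3

C5 has one bond to C (0), a triple bond to N (3×+1 = +3).
Oxidation state = 0 + 3 = +3.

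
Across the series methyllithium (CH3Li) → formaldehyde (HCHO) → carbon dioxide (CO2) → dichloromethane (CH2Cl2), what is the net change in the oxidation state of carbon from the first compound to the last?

+4

Carbon oxidation states along the series — methyllithium: -4, formaldehyde: 0, carbon dioxide: +4, dichloromethane: 0.
Net change = 0 − (-4) = +4.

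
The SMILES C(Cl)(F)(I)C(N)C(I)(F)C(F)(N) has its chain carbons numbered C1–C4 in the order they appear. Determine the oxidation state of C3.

+2

Count +1 for every bond to an atom more electronegative than carbon and −1 for every bond to one less electronegative; C–C bonds are 0.
C3 has one bond to C (0), one bond to C (0), one bond to I (+1), one bond to F (+1).
Oxidation state = 0 + 0 + 1 + 1 = +2.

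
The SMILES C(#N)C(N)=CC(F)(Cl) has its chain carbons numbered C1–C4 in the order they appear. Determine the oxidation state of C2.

+1

C2 has one bond to C (0), a double bond to C (2×0 = 0), one bond to N (+1).
Oxidation state = 0 + 0 + 1 = +1.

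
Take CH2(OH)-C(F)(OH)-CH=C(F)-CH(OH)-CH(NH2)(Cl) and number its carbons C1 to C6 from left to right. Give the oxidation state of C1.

-1

C1 has one bond to C (0), one bond to O (+1), one bond to H (-1), one bond to H (-1).
Oxidation state = 0 + 1 − 1 − 1 = -1.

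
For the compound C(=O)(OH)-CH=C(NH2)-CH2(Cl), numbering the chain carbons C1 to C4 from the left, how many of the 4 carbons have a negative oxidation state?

Count +1 for every bond to an atom more electronegative than carbon and −1 for every bond to one less electronegative; C–C bonds are 0. Tallying each carbon:
C1: 1C, 3O → 0 + 3 = +3
C2: 3C, 1H → 0 − 1 = -1
C3: 3C, 1N → 0 + 1 = +1
C4: 1C, 2H, 1Cl → 0 − 2 + 1 = -1
2 carbons (C2, C4) meet the condition.

2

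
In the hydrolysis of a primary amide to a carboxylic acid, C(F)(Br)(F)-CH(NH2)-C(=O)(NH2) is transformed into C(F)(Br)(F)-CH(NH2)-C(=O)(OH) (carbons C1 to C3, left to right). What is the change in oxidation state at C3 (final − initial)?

0

Before: C3 has 1 bond to C, 2 bonds to O, 1 bond to N → oxidation state +3.
After: C3 has 1 bond to C, 3 bonds to O → oxidation state +3.
Δ = +3 − (+3) = 0, so no net redox change at C3.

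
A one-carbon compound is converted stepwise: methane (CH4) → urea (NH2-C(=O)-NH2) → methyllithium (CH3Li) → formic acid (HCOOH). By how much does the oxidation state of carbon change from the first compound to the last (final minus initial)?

+6

Carbon oxidation states along the series — methane: -4, urea: +4, methyllithium: -4, formic acid: +2.
Net change = +2 − (-4) = +6.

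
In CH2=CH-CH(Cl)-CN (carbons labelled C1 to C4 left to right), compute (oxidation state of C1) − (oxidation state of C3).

C1: 2C, 2H → 0 − 2 = -2
C3: 2C, 1H, 1Cl → 0 − 1 + 1 = 0
Difference: -2 − (0) = -2.

-2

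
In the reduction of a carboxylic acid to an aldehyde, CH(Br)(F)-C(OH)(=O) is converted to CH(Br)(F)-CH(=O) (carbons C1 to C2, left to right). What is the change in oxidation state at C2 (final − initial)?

Before: C2 has 1 bond to C, 3 bonds to O → oxidation state +3.
After: C2 has 1 bond to C, 1 bond to H, 2 bonds to O → oxidation state +1.
Δ = +1 − (+3) = -2, so this is a reduction at C2.

-2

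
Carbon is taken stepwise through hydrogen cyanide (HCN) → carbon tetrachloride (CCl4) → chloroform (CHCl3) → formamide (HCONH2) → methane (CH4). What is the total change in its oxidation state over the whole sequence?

-6

Carbon oxidation states along the series — hydrogen cyanide: +2, carbon tetrachloride: +4, chloroform: +2, formamide: +2, methane: -4.
Net change = -4 − (+2) = -6.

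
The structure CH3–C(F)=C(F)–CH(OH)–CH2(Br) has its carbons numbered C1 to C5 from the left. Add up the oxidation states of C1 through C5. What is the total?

-2

Tallying each carbon's bonds:
C1: 1C, 3H → 0 − 3 = -3
C2: 3C, 1F → 0 + 1 = +1
C3: 3C, 1F → 0 + 1 = +1
C4: 2C, 1H, 1O → 0 − 1 + 1 = 0
C5: 1C, 2H, 1Br → 0 − 2 + 1 = -1
Sum = -3 + 1 + 1 + 0 − 1 = -2.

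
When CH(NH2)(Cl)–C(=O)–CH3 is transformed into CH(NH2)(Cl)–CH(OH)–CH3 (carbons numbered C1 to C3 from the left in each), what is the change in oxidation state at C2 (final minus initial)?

Before: C2 has 2 bonds to C, 2 bonds to O → oxidation state +2.
After: C2 has 2 bonds to C, 1 bond to H, 1 bond to O → oxidation state 0.
Δ = 0 − (+2) = -2, so this is a reduction at C2.

-2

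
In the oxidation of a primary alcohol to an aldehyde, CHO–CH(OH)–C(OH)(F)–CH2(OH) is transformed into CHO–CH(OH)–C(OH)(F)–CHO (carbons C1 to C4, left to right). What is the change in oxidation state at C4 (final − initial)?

Before: C4 has 1 bond to C, 2 bonds to H, 1 bond to O → oxidation state -1.
After: C4 has 1 bond to C, 1 bond to H, 2 bonds to O → oxidation state +1.
Δ = +1 − (-1) = +2, so this is an oxidation at C4.

+2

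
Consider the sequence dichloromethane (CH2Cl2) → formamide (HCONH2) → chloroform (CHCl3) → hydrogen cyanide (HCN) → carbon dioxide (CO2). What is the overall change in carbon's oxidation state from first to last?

Carbon oxidation states along the series — dichloromethane: 0, formamide: +2, chloroform: +2, hydrogen cyanide: +2, carbon dioxide: +4.
Net change = +4 − (0) = +4.

+4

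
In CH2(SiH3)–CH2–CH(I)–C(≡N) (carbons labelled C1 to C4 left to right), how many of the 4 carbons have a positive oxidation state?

Tallying each carbon's bonds:
C1: 1C, 2H, 1Si → 0 − 2 − 1 = -3
C2: 2C, 2H → 0 − 2 = -2
C3: 2C, 1H, 1I → 0 − 1 + 1 = 0
C4: 1C, 3N → 0 + 3 = +3
1 carbon (C4) meets the condition.

1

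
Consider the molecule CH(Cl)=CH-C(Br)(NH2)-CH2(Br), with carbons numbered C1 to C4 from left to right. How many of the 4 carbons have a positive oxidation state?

1

Each bond to a more electronegative atom (O, N, halogen) counts +1, each bond to a less electronegative atom (H, metal, B, Si) counts −1, and each C–C bond counts 0. Tallying each carbon:
C1: 2C, 1H, 1Cl → 0 − 1 + 1 = 0
C2: 3C, 1H → 0 − 1 = -1
C3: 2C, 1N, 1Br → 0 + 1 + 1 = +2
C4: 1C, 2H, 1Br → 0 − 2 + 1 = -1
1 carbon (C3) meets the condition.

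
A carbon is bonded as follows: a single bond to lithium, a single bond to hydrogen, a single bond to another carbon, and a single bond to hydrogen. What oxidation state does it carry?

-3

Count +1 for every bond to an atom more electronegative than carbon and −1 for every bond to one less electronegative; C–C bonds are 0.
The carbon has one bond to C (0), one bond to H (-1), one bond to H (-1), one bond to Li (-1).
Oxidation state = 0 − 1 − 1 − 1 = -3.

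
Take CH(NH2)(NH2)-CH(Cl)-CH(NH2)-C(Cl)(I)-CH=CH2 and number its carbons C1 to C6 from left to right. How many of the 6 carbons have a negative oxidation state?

Each bond to a more electronegative atom (O, N, halogen) counts +1, each bond to a less electronegative atom (H, metal, B, Si) counts −1, and each C–C bond counts 0. Tallying each carbon:
C1: 1C, 1H, 2N → 0 − 1 + 2 = +1
C2: 2C, 1H, 1Cl → 0 − 1 + 1 = 0
C3: 2C, 1H, 1N → 0 − 1 + 1 = 0
C4: 2C, 1Cl, 1I → 0 + 1 + 1 = +2
C5: 3C, 1H → 0 − 1 = -1
C6: 2C, 2H → 0 − 2 = -2
2 carbons (C5, C6) meet the condition.

2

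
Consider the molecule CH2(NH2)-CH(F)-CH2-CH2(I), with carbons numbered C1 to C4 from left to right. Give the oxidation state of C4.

-1

Count +1 for every bond to an atom more electronegative than carbon and −1 for every bond to one less electronegative; C–C bonds are 0.
C4 has one bond to C (0), one bond to H (-1), one bond to I (+1), one bond to H (-1).
Oxidation state = 0 − 1 + 1 − 1 = -1.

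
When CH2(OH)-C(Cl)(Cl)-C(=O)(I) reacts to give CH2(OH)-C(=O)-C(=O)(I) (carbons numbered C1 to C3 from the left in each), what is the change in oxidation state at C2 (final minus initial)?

Before: C2 has 2 bonds to C, 2 bonds to Cl → oxidation state +2.
After: C2 has 2 bonds to C, 2 bonds to O → oxidation state +2.
Δ = +2 − (+2) = 0, so no net redox change at C2.

0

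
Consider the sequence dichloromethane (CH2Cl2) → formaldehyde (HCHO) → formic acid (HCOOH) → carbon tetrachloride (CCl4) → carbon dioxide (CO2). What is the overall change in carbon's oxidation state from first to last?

Carbon oxidation states along the series — dichloromethane: 0, formaldehyde: 0, formic acid: +2, carbon tetrachloride: +4, carbon dioxide: +4.
Net change = +4 − (0) = +4.

+4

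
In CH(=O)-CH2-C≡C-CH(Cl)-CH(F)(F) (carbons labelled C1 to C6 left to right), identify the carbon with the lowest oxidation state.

C2

Tallying each carbon's bonds:
C1: 1C, 1H, 2O → 0 − 1 + 2 = +1
C2: 2C, 2H → 0 − 2 = -2
C3: 4C → 0 = 0
C4: 4C → 0 = 0
C5: 2C, 1H, 1Cl → 0 − 1 + 1 = 0
C6: 1C, 1H, 2F → 0 − 1 + 2 = +1
The most reduced carbon is C2 at -2.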